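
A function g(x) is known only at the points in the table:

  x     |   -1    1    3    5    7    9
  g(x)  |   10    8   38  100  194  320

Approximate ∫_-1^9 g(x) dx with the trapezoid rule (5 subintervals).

1010

Δx = 2.
T_5 = (2/2)·[10 + 2·8 + 2·38 + 2·100 + 2·194 + 320] = 1010.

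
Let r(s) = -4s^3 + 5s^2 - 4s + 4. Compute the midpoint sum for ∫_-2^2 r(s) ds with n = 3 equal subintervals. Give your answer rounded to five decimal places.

Δs = (2 − (-2))/3 = 4/3.
Midpoints: -4/3, 0, 4/3.
r(-4/3) = 748/27, r(0) = 4, r(4/3) = -52/27.
Sum = Δs · [r(-4/3) + r(0) + r(4/3)].
Sum ≈ 39.70370.

39.70370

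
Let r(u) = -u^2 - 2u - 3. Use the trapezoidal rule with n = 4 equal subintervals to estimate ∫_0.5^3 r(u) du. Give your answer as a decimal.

-25.37109375

Δu = (3 − 0.5)/4 = 0.625.
r(0.5) = -4.25, r(1.125) = -6.515625, r(1.75) = -9.5625, r(2.375) = -13.390625, r(3) = -18.
T_4 = (Δu/2)·[r(u_0) + 2r(u_1) + 2r(u_2) + 2r(u_3) + r(u_4)].
Sum = -25.37109375.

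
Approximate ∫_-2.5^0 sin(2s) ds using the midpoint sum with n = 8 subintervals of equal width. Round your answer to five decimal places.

-0.36407

Δs = (0 − (-2.5))/8 = 0.3125.
Midpoints: -2.34375, -2.03125, -1.71875, -1.40625, -1.09375, -0.78125, -0.46875, -0.15625.
f(-2.34375) ≈ 0.99969, f(-2.03125) ≈ 0.79615, f(-1.71875) ≈ 0.29161, f(-1.40625) ≈ -0.32318, f(-1.09375) ≈ -0.81579, f(-0.78125) ≈ -0.99997, f(-0.46875) ≈ -0.80608, f(-0.15625) ≈ -0.30744.
Sum = Δs · [f(-2.34375) + f(-2.03125) + f(-1.71875) + ...].
Sum ≈ -0.36407.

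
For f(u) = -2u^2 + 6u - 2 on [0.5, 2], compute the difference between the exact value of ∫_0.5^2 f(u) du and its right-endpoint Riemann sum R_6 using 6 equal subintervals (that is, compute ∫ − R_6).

-0.15625

Exact integral: ∫_0.5^2 f(u) du = 3.
R_6 = 3.15625.
Error = 3 − 3.15625 = -0.15625.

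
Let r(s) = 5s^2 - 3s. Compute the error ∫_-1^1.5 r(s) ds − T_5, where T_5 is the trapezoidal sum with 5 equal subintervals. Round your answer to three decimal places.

Exact integral: ∫_-1^1.5 r(s) ds ≈ 5.41667.
T_5 = 5.9375.
Error ≈ 5.41667 − 5.9375 ≈ -0.521.

-0.521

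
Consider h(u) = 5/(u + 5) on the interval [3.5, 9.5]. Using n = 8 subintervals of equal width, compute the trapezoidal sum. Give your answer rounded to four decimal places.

Δu = (9.5 − 3.5)/8 = 0.75.
h(3.5) = 10/17, h(4.25) = 20/37, h(5) = 0.5, h(5.75) = 20/43, h(6.5) = 10/23, h(7.25) = 20/49, h(8) = 5/13, h(8.75) = 4/11, h(9.5) = 10/29.
T_8 = (Δu/2)·[h(u_0) + 2h(u_1) + ... + 2h(u_{7}) + h(u_8)].
Sum ≈ 2.6725.

2.6725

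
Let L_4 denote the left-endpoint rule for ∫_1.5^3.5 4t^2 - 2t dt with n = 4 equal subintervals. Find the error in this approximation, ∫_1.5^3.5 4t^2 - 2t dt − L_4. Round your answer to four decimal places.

Exact integral: ∫_1.5^3.5 f(t) dt ≈ 42.666667.
L_4 = 34.
Error ≈ 42.666667 − 34 ≈ 8.6667.

8.6667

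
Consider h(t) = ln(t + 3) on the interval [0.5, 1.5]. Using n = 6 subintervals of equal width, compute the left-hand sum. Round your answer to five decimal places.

1.36259

Δt = (1.5 − 0.5)/6 = 1/6.
Left endpoints: 0.5, 2/3, 5/6, 1, 7/6, 4/3.
h(0.5) ≈ 1.25276, h(2/3) ≈ 1.29928, h(5/6) ≈ 1.34373, h(1) ≈ 1.38629, h(7/6) ≈ 1.42712, h(4/3) ≈ 1.46634.
Sum = Δt · [h(0.5) + h(2/3) + h(5/6) + ...].
Sum ≈ 1.36259.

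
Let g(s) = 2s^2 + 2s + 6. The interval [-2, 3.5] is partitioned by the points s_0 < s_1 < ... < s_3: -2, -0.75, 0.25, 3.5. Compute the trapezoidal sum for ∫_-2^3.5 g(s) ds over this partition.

87.59375

Subinterval widths: 1.25, 1, 3.25.
g(-2) = 10, g(-0.75) = 5.625, g(0.25) = 6.625, g(3.5) = 37.5.
On each subinterval the trapezoid contributes (Δs_i/2)·[g(s_{i-1}) + g(s_i)].
Sum = 87.59375.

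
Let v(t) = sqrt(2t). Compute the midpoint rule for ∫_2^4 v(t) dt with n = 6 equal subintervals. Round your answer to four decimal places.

4.8765

Δt = (4 − 2)/6 = 1/3.
Midpoints: 13/6, 2.5, 17/6, 19/6, 3.5, 23/6.
v(13/6) ≈ 2.0817, v(2.5) ≈ 2.2361, v(17/6) ≈ 2.3805, v(19/6) ≈ 2.5166, v(3.5) ≈ 2.6458, v(23/6) ≈ 2.7689.
Sum = Δt · [v(13/6) + v(2.5) + v(17/6) + ...].
Sum ≈ 4.8765.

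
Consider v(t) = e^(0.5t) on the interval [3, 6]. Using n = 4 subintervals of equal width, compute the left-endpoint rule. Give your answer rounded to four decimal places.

25.7211

Δt = (6 − 3)/4 = 0.75.
Left endpoints: 3, 3.75, 4.5, 5.25.
v(3) ≈ 4.4817, v(3.75) ≈ 6.5208, v(4.5) ≈ 9.4877, v(5.25) ≈ 13.8046.
Sum = Δt · [v(3) + v(3.75) + v(4.5) + v(5.25)].
Sum ≈ 25.7211.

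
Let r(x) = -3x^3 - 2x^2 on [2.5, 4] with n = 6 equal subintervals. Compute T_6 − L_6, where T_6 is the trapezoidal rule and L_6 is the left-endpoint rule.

-20.578125

T_6 = -195.44140625.
L_6 = -174.86328125.
T_6 − L_6 = -20.578125.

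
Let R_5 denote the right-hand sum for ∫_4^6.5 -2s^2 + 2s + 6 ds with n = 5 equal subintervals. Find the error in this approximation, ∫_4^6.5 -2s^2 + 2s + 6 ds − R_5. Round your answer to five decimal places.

Exact integral: ∫_4^6.5 f(s) ds ≈ -99.1666667.
R_5 = -111.25.
Error ≈ -99.1666667 − (-111.25) ≈ 12.08333.

12.08333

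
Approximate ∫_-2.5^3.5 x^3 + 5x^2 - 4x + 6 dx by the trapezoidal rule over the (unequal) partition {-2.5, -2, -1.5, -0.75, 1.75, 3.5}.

Subinterval widths: 0.5, 0.5, 0.75, 2.5, 1.75.
f(-2.5) = 31.625, f(-2) = 26, f(-1.5) = 19.875, f(-0.75) = 11.390625, f(1.75) = 19.671875, f(3.5) = 96.125.
On each subinterval the trapezoid contributes (Δx_i/2)·[f(x_{i-1}) + f(x_i)].
Sum = 177.75.

177.75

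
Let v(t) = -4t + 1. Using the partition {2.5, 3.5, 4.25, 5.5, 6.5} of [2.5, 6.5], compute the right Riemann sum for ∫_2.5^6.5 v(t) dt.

Subinterval widths: 1, 0.75, 1.25, 1.
Right endpoints: 3.5, 4.25, 5.5, 6.5.
v(3.5) = -13, v(4.25) = -16, v(5.5) = -21, v(6.5) = -25.
Sum = Σ Δt_i · v(t_i).
Sum = -76.25.

-76.25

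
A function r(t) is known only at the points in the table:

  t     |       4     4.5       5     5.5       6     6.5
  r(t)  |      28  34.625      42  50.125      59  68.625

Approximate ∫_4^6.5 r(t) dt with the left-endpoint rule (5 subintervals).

Δt = 0.5.
Sum = 0.5·[28 + 34.625 + 42 + 50.125 + 59] = 106.875.

106.875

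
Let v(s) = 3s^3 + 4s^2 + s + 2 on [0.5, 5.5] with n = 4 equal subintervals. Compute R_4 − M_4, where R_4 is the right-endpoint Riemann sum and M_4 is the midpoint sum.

R_4 = 1363.125.
M_4 = 912.734375.
R_4 − M_4 = 450.390625.

450.390625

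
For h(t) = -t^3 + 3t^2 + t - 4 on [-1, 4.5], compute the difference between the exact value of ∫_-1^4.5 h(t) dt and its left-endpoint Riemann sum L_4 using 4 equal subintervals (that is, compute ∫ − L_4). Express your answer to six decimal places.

-15.952148

Exact integral: ∫_-1^4.5 h(t) dt = -22.515625.
L_4 ≈ -6.56347656.
Error ≈ -22.515625 − (-6.56347656) ≈ -15.952148.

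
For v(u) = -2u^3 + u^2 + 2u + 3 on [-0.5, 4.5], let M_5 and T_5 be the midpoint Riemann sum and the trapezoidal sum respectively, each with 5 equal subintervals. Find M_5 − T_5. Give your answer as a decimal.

13.75

M_5 = -135.
T_5 = -148.75.
M_5 − T_5 = 13.75.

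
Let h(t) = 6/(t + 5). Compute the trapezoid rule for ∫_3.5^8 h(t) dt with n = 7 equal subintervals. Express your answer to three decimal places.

2.551

Δt = (8 − 3.5)/7 = 9/14.
h(3.5) = 12/17, h(29/7) = 0.65625, h(67/14) = 84/137, h(38/7) = 42/73, h(85/14) = 84/155, h(47/7) = 21/41, h(103/14) = 84/173, h(8) = 6/13.
T_7 = (Δt/2)·[h(t_0) + 2h(t_1) + ... + 2h(t_{6}) + h(t_7)].
Sum ≈ 2.551.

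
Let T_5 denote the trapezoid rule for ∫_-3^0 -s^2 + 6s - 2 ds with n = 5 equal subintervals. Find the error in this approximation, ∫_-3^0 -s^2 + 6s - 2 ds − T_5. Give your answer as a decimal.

0.18

Exact integral: ∫_-3^0 f(s) ds = -42.
T_5 = -42.18.
Error = -42 − (-42.18) = 0.18.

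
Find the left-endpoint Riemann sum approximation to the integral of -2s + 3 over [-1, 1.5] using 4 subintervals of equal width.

Δs = (1.5 − (-1))/4 = 0.625.
Left endpoints: -1, -0.375, 0.25, 0.875.
f(-1) = 5, f(-0.375) = 3.75, f(0.25) = 2.5, f(0.875) = 1.25.
Sum = Δs · [f(-1) + f(-0.375) + f(0.25) + f(0.875)].
Sum = 7.8125.

7.8125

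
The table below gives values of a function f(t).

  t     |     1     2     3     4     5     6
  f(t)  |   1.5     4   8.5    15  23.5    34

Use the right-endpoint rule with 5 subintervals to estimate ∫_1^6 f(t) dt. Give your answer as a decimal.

Δt = 1.
Sum = 1·[4 + 8.5 + 15 + 23.5 + 34] = 85.

85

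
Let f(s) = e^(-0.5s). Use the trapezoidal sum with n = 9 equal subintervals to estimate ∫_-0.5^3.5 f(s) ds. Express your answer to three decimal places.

2.230

Δs = (3.5 − (-0.5))/9 = 4/9.
f(-0.5) ≈ 1.284, f(-1/18) ≈ 1.028, f(7/18) ≈ 0.823, f(5/6) ≈ 0.659, f(23/18) ≈ 0.528, f(31/18) ≈ 0.423, f(13/6) ≈ 0.338, f(47/18) ≈ 0.271, f(55/18) ≈ 0.217, f(3.5) ≈ 0.174.
T_9 = (Δs/2)·[f(s_0) + 2f(s_1) + ... + 2f(s_{8}) + f(s_9)].
Sum ≈ 2.230.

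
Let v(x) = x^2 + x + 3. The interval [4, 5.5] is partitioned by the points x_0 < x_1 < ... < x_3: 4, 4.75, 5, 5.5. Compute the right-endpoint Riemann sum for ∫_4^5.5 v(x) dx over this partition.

Subinterval widths: 0.75, 0.25, 0.5.
Right endpoints: 4.75, 5, 5.5.
v(4.75) = 30.3125, v(5) = 33, v(5.5) = 38.75.
Sum = Σ Δx_i · v(x_i).
Sum = 50.359375.

50.359375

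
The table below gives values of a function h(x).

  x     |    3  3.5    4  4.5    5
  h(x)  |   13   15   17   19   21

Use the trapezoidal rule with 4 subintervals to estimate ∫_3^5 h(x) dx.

Δx = 0.5.
T_4 = (0.5/2)·[13 + 2·15 + 2·17 + 2·19 + 21] = 34.

34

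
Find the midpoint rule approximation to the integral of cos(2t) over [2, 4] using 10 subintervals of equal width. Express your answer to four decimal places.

Δt = (4 − 2)/10 = 0.2.
Midpoints: 2.1, 2.3, 2.5, 2.7, 2.9, 3.1, 3.3, 3.5, 3.7, 3.9.
f(2.1) ≈ -0.4903, f(2.3) ≈ -0.1122, f(2.5) ≈ 0.2837, f(2.7) ≈ 0.6347, f(2.9) ≈ 0.8855, f(3.1) ≈ 0.9965, f(3.3) ≈ 0.9502, f(3.5) ≈ 0.7539, f(3.7) ≈ 0.4385, f(3.9) ≈ 0.0540.
Sum = Δt · [f(2.1) + f(2.3) + f(2.5) + ...].
Sum ≈ 0.8789.

0.8789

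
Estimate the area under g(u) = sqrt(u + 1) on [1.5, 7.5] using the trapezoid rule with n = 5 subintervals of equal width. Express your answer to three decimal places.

13.869

Δu = (7.5 − 1.5)/5 = 1.2.
g(1.5) ≈ 1.581, g(2.7) ≈ 1.924, g(3.9) ≈ 2.214, g(5.1) ≈ 2.470, g(6.3) ≈ 2.702, g(7.5) ≈ 2.915.
T_5 = (Δu/2)·[g(u_0) + 2g(u_1) + ... + 2g(u_{4}) + g(u_5)].
Sum ≈ 13.869.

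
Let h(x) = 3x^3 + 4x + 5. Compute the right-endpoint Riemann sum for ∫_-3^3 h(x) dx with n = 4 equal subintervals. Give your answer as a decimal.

Δx = (3 − (-3))/4 = 1.5.
Right endpoints: -1.5, 0, 1.5, 3.
h(-1.5) = -11.125, h(0) = 5, h(1.5) = 21.125, h(3) = 98.
Sum = Δx · [h(-1.5) + h(0) + h(1.5) + h(3)].
Sum = 169.5.

169.5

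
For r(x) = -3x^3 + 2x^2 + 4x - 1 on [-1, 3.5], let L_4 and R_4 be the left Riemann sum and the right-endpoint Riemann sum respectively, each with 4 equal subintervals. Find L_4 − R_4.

L_4 ≈ -22.069336.
R_4 ≈ -124.584961.
L_4 − R_4 = 102.515625.

102.515625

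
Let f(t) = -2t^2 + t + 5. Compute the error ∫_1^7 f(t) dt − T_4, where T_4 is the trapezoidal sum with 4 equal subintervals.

4.5

Exact integral: ∫_1^7 f(t) dt = -174.
T_4 = -178.5.
Error = -174 − (-178.5) = 4.5.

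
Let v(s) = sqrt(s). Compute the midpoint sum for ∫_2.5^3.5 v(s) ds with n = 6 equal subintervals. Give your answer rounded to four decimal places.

1.7301

Δs = (3.5 − 2.5)/6 = 1/6.
Midpoints: 31/12, 2.75, 35/12, 37/12, 3.25, 41/12.
v(31/12) ≈ 1.6073, v(2.75) ≈ 1.6583, v(35/12) ≈ 1.7078, v(37/12) ≈ 1.7559, v(3.25) ≈ 1.8028, v(41/12) ≈ 1.8484.
Sum = Δs · [v(31/12) + v(2.75) + v(35/12) + ...].
Sum ≈ 1.7301.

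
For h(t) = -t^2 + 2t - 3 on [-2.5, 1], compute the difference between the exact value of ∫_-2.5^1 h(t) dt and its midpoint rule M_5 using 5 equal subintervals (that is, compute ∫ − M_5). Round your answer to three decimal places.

Exact integral: ∫_-2.5^1 h(t) dt ≈ -21.29167.
M_5 = -21.14875.
Error ≈ -21.29167 − (-21.14875) ≈ -0.143.

-0.143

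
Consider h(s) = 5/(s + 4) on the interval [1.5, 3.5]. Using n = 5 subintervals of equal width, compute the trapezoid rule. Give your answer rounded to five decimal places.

1.55179

Δs = (3.5 − 1.5)/5 = 0.4.
h(1.5) = 10/11, h(1.9) = 50/59, h(2.3) = 50/63, h(2.7) = 50/67, h(3.1) = 50/71, h(3.5) = 2/3.
T_5 = (Δs/2)·[h(s_0) + 2h(s_1) + ... + 2h(s_{4}) + h(s_5)].
Sum ≈ 1.55179.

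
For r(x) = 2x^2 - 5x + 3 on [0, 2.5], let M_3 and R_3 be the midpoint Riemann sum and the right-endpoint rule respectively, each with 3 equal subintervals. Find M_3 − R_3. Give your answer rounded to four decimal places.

-0.8681

M_3 ≈ 2.002315.
R_3 ≈ 2.870370.
M_3 − R_3 ≈ -0.8681.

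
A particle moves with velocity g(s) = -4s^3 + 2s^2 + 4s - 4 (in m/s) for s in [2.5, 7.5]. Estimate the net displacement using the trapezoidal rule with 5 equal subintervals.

Δs = (7.5 − 2.5)/5 = 1.
g(2.5) = -44, g(3.5) = -137, g(4.5) = -310, g(5.5) = -587, g(6.5) = -992, g(7.5) = -1549.
T_5 = (Δs/2)·[g(s_0) + 2g(s_1) + ... + 2g(s_{4}) + g(s_5)].
Sum = -2822.5.

-2822.5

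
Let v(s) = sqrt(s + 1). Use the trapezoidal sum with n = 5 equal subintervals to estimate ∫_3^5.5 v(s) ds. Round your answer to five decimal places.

Δs = (5.5 − 3)/5 = 0.5.
v(3) ≈ 2.00000, v(3.5) ≈ 2.12132, v(4) ≈ 2.23607, v(4.5) ≈ 2.34521, v(5) ≈ 2.44949, v(5.5) ≈ 2.54951.
T_5 = (Δs/2)·[v(s_0) + 2v(s_1) + ... + 2v(s_{4}) + v(s_5)].
Sum ≈ 5.71342.

5.71342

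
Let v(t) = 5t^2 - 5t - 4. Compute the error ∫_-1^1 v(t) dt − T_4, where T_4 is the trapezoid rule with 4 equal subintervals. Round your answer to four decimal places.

Exact integral: ∫_-1^1 v(t) dt ≈ -4.666667.
T_4 = -4.25.
Error ≈ -4.666667 − (-4.25) ≈ -0.4167.

-0.4167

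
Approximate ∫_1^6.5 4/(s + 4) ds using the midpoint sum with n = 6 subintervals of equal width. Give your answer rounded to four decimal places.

Δs = (6.5 − 1)/6 = 11/12.
Midpoints: 35/24, 2.375, 79/24, 101/24, 5.125, 145/24.
f(35/24) = 96/131, f(2.375) = 32/51, f(79/24) = 96/175, f(101/24) = 96/197, f(5.125) = 32/73, f(145/24) = 96/241.
Sum = Δs · [f(35/24) + f(2.375) + f(79/24) + ...].
Sum ≈ 2.9634.

2.9634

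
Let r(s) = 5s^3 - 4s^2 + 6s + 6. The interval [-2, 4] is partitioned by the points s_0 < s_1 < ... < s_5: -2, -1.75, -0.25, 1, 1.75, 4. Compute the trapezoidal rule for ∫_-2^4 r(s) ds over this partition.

341.203125

Subinterval widths: 0.25, 1.5, 1.25, 0.75, 2.25.
r(-2) = -62, r(-1.75) = -43.546875, r(-0.25) = 4.171875, r(1) = 13, r(1.75) = 31.046875, r(4) = 286.
On each subinterval the trapezoid contributes (Δs_i/2)·[r(s_{i-1}) + r(s_i)].
Sum = 341.203125.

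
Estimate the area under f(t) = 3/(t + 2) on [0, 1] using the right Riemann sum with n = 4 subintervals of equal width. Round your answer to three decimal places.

Δt = (1 − 0)/4 = 0.25.
Right endpoints: 0.25, 0.5, 0.75, 1.
f(0.25) = 4/3, f(0.5) = 1.2, f(0.75) = 12/11, f(1) = 1.
Sum = Δt · [f(0.25) + f(0.5) + f(0.75) + f(1)].
Sum ≈ 1.156.

1.156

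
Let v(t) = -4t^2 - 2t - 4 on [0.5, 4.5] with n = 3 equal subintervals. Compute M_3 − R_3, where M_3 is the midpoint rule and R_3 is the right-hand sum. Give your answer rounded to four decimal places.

65.7778

M_3 ≈ -154.962963.
R_3 ≈ -220.740741.
M_3 − R_3 ≈ 65.7778.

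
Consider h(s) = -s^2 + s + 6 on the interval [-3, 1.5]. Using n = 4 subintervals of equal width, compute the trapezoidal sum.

12.55078125

Δs = (1.5 − (-3))/4 = 1.125.
h(-3) = -6, h(-1.875) = 0.609375, h(-0.75) = 4.6875, h(0.375) = 6.234375, h(1.5) = 5.25.
T_4 = (Δs/2)·[h(s_0) + 2h(s_1) + 2h(s_2) + 2h(s_3) + h(s_4)].
Sum = 12.55078125.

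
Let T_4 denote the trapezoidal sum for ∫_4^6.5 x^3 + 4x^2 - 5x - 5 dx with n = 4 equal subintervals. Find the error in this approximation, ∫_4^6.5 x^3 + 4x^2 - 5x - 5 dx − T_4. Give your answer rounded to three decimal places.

-3.215

Exact integral: ∫_4^6.5 f(x) dx ≈ 584.97396.
T_4 ≈ 588.18848.
Error ≈ 584.97396 − 588.18848 ≈ -3.215.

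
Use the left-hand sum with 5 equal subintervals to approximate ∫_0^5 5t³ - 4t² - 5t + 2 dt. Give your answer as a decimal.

Δt = (5 − 0)/5 = 1.
Left endpoints: 0, 1, 2, 3, 4.
f(0) = 2, f(1) = -2, f(2) = 16, f(3) = 86, f(4) = 238.
Sum = Δt · [f(0) + f(1) + f(2) + f(3) + f(4)].
Sum = 340.

340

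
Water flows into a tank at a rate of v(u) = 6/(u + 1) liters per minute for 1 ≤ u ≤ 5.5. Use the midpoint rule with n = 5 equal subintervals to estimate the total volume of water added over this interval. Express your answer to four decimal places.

Δu = (5.5 − 1)/5 = 0.9.
Midpoints: 1.45, 2.35, 3.25, 4.15, 5.05.
v(1.45) = 120/49, v(2.35) = 120/67, v(3.25) = 24/17, v(4.15) = 120/103, v(5.05) = 120/121.
Sum = Δu · [v(1.45) + v(2.35) + v(3.25) + v(4.15) + v(5.05)].
Sum ≈ 7.0277.

7.0277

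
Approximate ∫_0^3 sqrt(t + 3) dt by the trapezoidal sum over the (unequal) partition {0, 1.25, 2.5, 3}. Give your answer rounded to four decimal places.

Subinterval widths: 1.25, 1.25, 0.5.
f(0) ≈ 1.7321, f(1.25) ≈ 2.0616, f(2.5) ≈ 2.3452, f(3) ≈ 2.4495.
On each subinterval the trapezoid contributes (Δt_i/2)·[f(t_{i-1}) + f(t_i)].
Sum ≈ 6.3239.

6.3239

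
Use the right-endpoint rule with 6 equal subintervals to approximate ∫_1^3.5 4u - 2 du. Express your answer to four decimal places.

Δu = (3.5 − 1)/6 = 5/12.
Right endpoints: 17/12, 11/6, 2.25, 8/3, 37/12, 3.5.
f(17/12) = 11/3, f(11/6) = 16/3, f(2.25) = 7, f(8/3) = 26/3, f(37/12) = 31/3, f(3.5) = 12.
Sum = Δu · [f(17/12) + f(11/6) + f(2.25) + ...].
Sum ≈ 19.5833.

19.5833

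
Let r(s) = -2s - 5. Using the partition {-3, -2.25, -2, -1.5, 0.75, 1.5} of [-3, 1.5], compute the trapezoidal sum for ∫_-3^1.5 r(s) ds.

Subinterval widths: 0.75, 0.25, 0.5, 2.25, 0.75.
r(-3) = 1, r(-2.25) = -0.5, r(-2) = -1, r(-1.5) = -2, r(0.75) = -6.5, r(1.5) = -8.
On each subinterval the trapezoid contributes (Δs_i/2)·[r(s_{i-1}) + r(s_i)].
Sum = -15.75.

-15.75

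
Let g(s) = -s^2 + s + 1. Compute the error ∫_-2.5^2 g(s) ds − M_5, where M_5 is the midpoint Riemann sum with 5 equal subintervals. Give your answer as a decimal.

Exact integral: ∫_-2.5^2 g(s) ds = -4.5.
M_5 = -4.19625.
Error = -4.5 − (-4.19625) = -0.30375.

-0.30375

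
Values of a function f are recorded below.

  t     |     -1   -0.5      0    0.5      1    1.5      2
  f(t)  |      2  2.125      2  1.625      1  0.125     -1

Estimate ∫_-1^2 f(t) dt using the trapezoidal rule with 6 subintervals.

Δt = 0.5.
T_6 = (0.5/2)·[2 + 2·2.125 + 2·2 + 2·1.625 + 2·1 + 2·0.125 + (-1)] = 3.6875.

3.6875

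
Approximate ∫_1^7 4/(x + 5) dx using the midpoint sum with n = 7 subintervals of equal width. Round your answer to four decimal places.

Δx = (7 − 1)/7 = 6/7.
Midpoints: 10/7, 16/7, 22/7, 4, 34/7, 40/7, 46/7.
f(10/7) = 28/45, f(16/7) = 28/51, f(22/7) = 28/57, f(4) = 4/9, f(34/7) = 28/69, f(40/7) = 28/75, f(46/7) = 28/81.
Sum = Δx · [f(10/7) + f(16/7) + f(22/7) + ...].
Sum ≈ 2.7700.

2.7700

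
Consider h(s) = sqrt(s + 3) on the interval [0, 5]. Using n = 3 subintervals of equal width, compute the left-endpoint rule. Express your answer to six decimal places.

10.681515

Δs = (5 − 0)/3 = 5/3.
Left endpoints: 0, 5/3, 10/3.
h(0) ≈ 1.732051, h(5/3) ≈ 2.160247, h(10/3) ≈ 2.516611.
Sum = Δs · [h(0) + h(5/3) + h(10/3)].
Sum ≈ 10.681515.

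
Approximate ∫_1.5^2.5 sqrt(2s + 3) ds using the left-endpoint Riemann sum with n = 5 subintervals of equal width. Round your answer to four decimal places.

Δs = (2.5 − 1.5)/5 = 0.2.
Left endpoints: 1.5, 1.7, 1.9, 2.1, 2.3.
f(1.5) ≈ 2.4495, f(1.7) ≈ 2.5298, f(1.9) ≈ 2.6077, f(2.1) ≈ 2.6833, f(2.3) ≈ 2.7568.
Sum = Δs · [f(1.5) + f(1.7) + f(1.9) + f(2.1) + f(2.3)].
Sum ≈ 2.6054.

2.6054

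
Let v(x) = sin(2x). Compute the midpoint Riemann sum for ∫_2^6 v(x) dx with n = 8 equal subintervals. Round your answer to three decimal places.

Δx = (6 − 2)/8 = 0.5.
Midpoints: 2.25, 2.75, 3.25, 3.75, 4.25, 4.75, 5.25, 5.75.
v(2.25) ≈ -0.978, v(2.75) ≈ -0.706, v(3.25) ≈ 0.215, v(3.75) ≈ 0.938, v(4.25) ≈ 0.798, v(4.75) ≈ -0.075, v(5.25) ≈ -0.880, v(5.75) ≈ -0.875.
Sum = Δx · [v(2.25) + v(2.75) + v(3.25) + ...].
Sum ≈ -0.781.

-0.781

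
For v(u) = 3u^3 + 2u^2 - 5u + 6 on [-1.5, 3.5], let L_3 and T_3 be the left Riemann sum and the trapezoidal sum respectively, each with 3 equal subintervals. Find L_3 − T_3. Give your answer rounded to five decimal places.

-111.45833

L_3 ≈ 58.5879630.
T_3 ≈ 170.0462963.
L_3 − T_3 ≈ -111.45833.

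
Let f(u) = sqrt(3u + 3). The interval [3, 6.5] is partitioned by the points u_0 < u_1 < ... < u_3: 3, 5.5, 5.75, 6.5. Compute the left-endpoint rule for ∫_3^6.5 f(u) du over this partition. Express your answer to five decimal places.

Subinterval widths: 2.5, 0.25, 0.75.
Left endpoints: 3, 5.5, 5.75.
f(3) ≈ 3.46410, f(5.5) ≈ 4.41588, f(5.75) ≈ 4.50000.
Sum = Σ Δu_i · f(u_i).
Sum ≈ 13.13922.

13.13922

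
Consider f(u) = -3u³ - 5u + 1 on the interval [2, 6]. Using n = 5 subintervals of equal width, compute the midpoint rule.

-1028.32

Δu = (6 − 2)/5 = 0.8.
Midpoints: 2.4, 3.2, 4, 4.8, 5.6.
f(2.4) = -52.472, f(3.2) = -113.304, f(4) = -211, f(4.8) = -354.776, f(5.6) = -553.848.
Sum = Δu · [f(2.4) + f(3.2) + f(4) + f(4.8) + f(5.6)].
Sum = -1028.32.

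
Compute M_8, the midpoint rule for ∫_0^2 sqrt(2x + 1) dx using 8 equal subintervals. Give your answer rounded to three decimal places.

Δx = (2 − 0)/8 = 0.25.
Midpoints: 0.125, 0.375, 0.625, 0.875, 1.125, 1.375, 1.625, 1.875.
f(0.125) ≈ 1.118, f(0.375) ≈ 1.323, f(0.625) ≈ 1.500, f(0.875) ≈ 1.658, f(1.125) ≈ 1.803, f(1.375) ≈ 1.936, f(1.625) ≈ 2.062, f(1.875) ≈ 2.179.
Sum = Δx · [f(0.125) + f(0.375) + f(0.625) + ...].
Sum ≈ 3.395.

3.395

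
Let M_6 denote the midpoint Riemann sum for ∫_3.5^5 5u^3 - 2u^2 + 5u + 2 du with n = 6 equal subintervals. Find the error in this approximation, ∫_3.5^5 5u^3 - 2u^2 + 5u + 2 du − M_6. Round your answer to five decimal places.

0.48242

Exact integral: ∫_3.5^5 f(u) du = 573.796875.
M_6 ≈ 573.3144531.
Error ≈ 573.796875 − 573.3144531 ≈ 0.48242.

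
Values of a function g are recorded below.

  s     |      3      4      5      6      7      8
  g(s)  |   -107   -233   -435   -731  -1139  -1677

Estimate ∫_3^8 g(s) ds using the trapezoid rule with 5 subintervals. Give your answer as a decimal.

-3430

Δs = 1.
T_5 = (1/2)·[(-107) + 2·(-233) + 2·(-435) + 2·(-731) + 2·(-1139) + (-1677)] = -3430.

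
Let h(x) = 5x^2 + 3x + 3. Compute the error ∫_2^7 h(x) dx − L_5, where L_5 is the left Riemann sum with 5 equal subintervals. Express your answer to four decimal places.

115.8333

Exact integral: ∫_2^7 h(x) dx ≈ 640.833333.
L_5 = 525.
Error ≈ 640.833333 − 525 ≈ 115.8333.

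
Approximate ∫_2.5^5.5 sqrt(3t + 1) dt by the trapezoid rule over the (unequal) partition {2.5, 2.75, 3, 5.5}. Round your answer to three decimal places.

Subinterval widths: 0.25, 0.25, 2.5.
f(2.5) ≈ 2.915, f(2.75) ≈ 3.041, f(3) ≈ 3.162, f(5.5) ≈ 4.183.
On each subinterval the trapezoid contributes (Δt_i/2)·[f(t_{i-1}) + f(t_i)].
Sum ≈ 10.702.

10.702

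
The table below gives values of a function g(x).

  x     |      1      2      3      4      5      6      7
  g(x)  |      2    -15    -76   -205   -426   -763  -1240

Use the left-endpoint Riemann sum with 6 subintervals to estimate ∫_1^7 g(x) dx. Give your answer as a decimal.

Δx = 1.
Sum = 1·[2 + (-15) + (-76) + (-205) + (-426) + (-763)] = -1483.

-1483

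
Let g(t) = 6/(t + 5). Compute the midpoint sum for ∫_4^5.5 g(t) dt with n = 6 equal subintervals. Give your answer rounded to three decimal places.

Δt = (5.5 − 4)/6 = 0.25.
Midpoints: 4.125, 4.375, 4.625, 4.875, 5.125, 5.375.
g(4.125) = 48/73, g(4.375) = 0.64, g(4.625) = 48/77, g(4.875) = 48/79, g(5.125) = 16/27, g(5.375) = 48/83.
Sum = Δt · [g(4.125) + g(4.375) + g(4.625) + ...].
Sum ≈ 0.925.

0.925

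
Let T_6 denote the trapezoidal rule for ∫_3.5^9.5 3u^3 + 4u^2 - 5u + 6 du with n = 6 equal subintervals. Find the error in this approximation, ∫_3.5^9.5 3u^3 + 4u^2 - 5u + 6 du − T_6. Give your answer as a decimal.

Exact integral: ∫_3.5^9.5 f(u) du = 6923.25.
T_6 = 6985.75.
Error = 6923.25 − 6985.75 = -62.5.

-62.5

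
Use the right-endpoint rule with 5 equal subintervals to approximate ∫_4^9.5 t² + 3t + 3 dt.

443.355

Δt = (9.5 − 4)/5 = 1.1.
Right endpoints: 5.1, 6.2, 7.3, 8.4, 9.5.
f(5.1) = 44.31, f(6.2) = 60.04, f(7.3) = 78.19, f(8.4) = 98.76, f(9.5) = 121.75.
Sum = Δt · [f(5.1) + f(6.2) + f(7.3) + f(8.4) + f(9.5)].
Sum = 443.355.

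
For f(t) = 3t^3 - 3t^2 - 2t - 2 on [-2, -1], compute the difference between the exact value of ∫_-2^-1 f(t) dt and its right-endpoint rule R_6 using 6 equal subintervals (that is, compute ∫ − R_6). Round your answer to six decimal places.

-2.256944

Exact integral: ∫_-2^-1 f(t) dt = -17.25.
R_6 ≈ -14.99305556.
Error ≈ -17.25 − (-14.99305556) ≈ -2.256944.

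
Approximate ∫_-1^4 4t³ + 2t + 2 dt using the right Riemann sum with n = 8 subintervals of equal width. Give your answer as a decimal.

Δt = (4 − (-1))/8 = 0.625.
Right endpoints: -0.375, 0.25, 0.875, 1.5, 2.125, 2.75, 3.375, 4.
f(-0.375) = 1.0390625, f(0.25) = 2.5625, f(0.875) = 6.4296875, f(1.5) = 18.5, f(2.125) = 44.6328125, f(2.75) = 90.6875, f(3.375) = 162.5234375, f(4) = 266.
Sum = Δt · [f(-0.375) + f(0.25) + f(0.875) + ...].
Sum = 370.234375.

370.234375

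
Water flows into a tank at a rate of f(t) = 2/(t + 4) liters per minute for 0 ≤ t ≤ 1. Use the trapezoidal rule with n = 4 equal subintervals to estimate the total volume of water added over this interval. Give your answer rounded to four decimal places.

0.4465

Δt = (1 − 0)/4 = 0.25.
f(0) = 0.5, f(0.25) = 8/17, f(0.5) = 4/9, f(0.75) = 8/19, f(1) = 0.4.
T_4 = (Δt/2)·[f(t_0) + 2f(t_1) + 2f(t_2) + 2f(t_3) + f(t_4)].
Sum ≈ 0.4465.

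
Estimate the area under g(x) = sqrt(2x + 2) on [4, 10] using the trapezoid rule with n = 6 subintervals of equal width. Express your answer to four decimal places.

Δx = (10 − 4)/6 = 1.
g(4) ≈ 3.1623, g(5) ≈ 3.4641, g(6) ≈ 3.7417, g(7) ≈ 4.0000, g(8) ≈ 4.2426, g(9) ≈ 4.4721, g(10) ≈ 4.6904.
T_6 = (Δx/2)·[g(x_0) + 2g(x_1) + ... + 2g(x_{5}) + g(x_6)].
Sum ≈ 23.8469.

23.8469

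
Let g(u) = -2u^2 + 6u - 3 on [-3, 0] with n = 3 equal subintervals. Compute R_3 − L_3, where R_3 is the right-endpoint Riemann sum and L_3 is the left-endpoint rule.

R_3 = -37.
L_3 = -73.
R_3 − L_3 = 36.

36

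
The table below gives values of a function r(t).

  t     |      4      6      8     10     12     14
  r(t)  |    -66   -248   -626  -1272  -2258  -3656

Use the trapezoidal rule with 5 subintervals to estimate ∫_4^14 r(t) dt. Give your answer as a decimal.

Δt = 2.
T_5 = (2/2)·[(-66) + 2·(-248) + 2·(-626) + 2·(-1272) + 2·(-2258) + (-3656)] = -12530.

-12530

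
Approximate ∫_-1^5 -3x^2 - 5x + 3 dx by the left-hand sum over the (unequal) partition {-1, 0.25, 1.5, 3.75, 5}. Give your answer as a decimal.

-89.53125

Subinterval widths: 1.25, 1.25, 2.25, 1.25.
Left endpoints: -1, 0.25, 1.5, 3.75.
f(-1) = 5, f(0.25) = 1.5625, f(1.5) = -11.25, f(3.75) = -57.9375.
Sum = Σ Δx_i · f(x_i).
Sum = -89.53125.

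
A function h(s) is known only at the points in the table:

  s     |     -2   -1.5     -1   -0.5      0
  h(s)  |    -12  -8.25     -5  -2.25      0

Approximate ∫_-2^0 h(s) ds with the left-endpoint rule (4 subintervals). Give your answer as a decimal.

Δs = 0.5.
Sum = 0.5·[(-12) + (-8.25) + (-5) + (-2.25)] = -13.75.

-13.75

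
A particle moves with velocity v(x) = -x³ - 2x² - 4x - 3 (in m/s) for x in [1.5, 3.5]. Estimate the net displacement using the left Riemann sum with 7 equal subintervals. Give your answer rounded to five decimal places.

Δx = (3.5 − 1.5)/7 = 2/7.
Left endpoints: 1.5, 25/14, 29/14, 33/14, 37/14, 41/14, 45/14.
v(1.5) = -16.875, v(25/14) = -60957/2744, v(29/14) = -78905/2744, v(33/14) = -100533/2744, v(37/14) = -126225/2744, v(41/14) = -156365/2744, v(45/14) = -191337/2744.
Sum = Δx · [v(1.5) + v(25/14) + v(29/14) + ...].
Sum ≈ -79.19898.

-79.19898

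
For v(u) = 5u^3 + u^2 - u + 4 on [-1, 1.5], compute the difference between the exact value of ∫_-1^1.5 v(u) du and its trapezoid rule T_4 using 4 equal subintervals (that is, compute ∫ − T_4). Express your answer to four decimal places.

Exact integral: ∫_-1^1.5 v(u) du ≈ 15.911458.
T_4 ≈ 16.684570.
Error ≈ 15.911458 − 16.684570 ≈ -0.7731.

-0.7731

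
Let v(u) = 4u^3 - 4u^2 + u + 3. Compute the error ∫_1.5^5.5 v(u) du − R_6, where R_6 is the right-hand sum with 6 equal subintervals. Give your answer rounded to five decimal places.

Exact integral: ∫_1.5^5.5 v(u) du ≈ 718.6666667.
R_6 ≈ 911.2592593.
Error ≈ 718.6666667 − 911.2592593 ≈ -192.59259.

-192.59259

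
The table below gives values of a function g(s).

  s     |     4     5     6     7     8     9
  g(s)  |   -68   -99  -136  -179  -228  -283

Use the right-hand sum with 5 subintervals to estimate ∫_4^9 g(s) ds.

-925

Δs = 1.
Sum = 1·[(-99) + (-136) + (-179) + (-228) + (-283)] = -925.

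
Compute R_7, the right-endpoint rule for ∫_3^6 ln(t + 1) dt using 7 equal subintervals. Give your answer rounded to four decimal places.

Δt = (6 − 3)/7 = 3/7.
Right endpoints: 24/7, 27/7, 30/7, 33/7, 36/7, 39/7, 6.
f(24/7) ≈ 1.4881, f(27/7) ≈ 1.5805, f(30/7) ≈ 1.6650, f(33/7) ≈ 1.7430, f(36/7) ≈ 1.8153, f(39/7) ≈ 1.8827, f(6) ≈ 1.9459.
Sum = Δt · [f(24/7) + f(27/7) + f(30/7) + ...].
Sum ≈ 5.1945.

5.1945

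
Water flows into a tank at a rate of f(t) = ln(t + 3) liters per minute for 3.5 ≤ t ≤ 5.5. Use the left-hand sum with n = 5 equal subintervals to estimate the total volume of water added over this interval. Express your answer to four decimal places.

3.9697

Δt = (5.5 − 3.5)/5 = 0.4.
Left endpoints: 3.5, 3.9, 4.3, 4.7, 5.1.
f(3.5) ≈ 1.8718, f(3.9) ≈ 1.9315, f(4.3) ≈ 1.9879, f(4.7) ≈ 2.0412, f(5.1) ≈ 2.0919.
Sum = Δt · [f(3.5) + f(3.9) + f(4.3) + f(4.7) + f(5.1)].
Sum ≈ 3.9697.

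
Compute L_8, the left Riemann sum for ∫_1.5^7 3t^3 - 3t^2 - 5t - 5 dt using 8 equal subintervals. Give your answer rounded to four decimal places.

Δt = (7 − 1.5)/8 = 0.6875.
Left endpoints: 1.5, 2.1875, 2.875, 3.5625, 4.25, 4.9375, 5.625, 6.3125.
f(1.5) = -9.125, f(2.1875) = 4545/4096, f(2.875) = 13885/512, f(3.5625) = 306187/4096, f(4.25) = 149.859375, f(4.9375) = 1057949/4096, f(5.625) = 207815/512, f(6.3125) = 2451495/4096.
Sum = Δt · [f(1.5) + f(2.1875) + f(2.875) + ...].
Sum ≈ 1035.6516.

1035.6516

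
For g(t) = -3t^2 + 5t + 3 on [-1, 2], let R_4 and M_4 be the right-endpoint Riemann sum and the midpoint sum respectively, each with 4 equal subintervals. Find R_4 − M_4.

0.984375

R_4 = 8.90625.
M_4 = 7.921875.
R_4 − M_4 = 0.984375.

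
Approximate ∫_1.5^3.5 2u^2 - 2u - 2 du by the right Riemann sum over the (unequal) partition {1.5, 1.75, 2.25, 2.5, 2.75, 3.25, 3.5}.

15.4375

Subinterval widths: 0.25, 0.5, 0.25, 0.25, 0.5, 0.25.
Right endpoints: 1.75, 2.25, 2.5, 2.75, 3.25, 3.5.
f(1.75) = 0.625, f(2.25) = 3.625, f(2.5) = 5.5, f(2.75) = 7.625, f(3.25) = 12.625, f(3.5) = 15.5.
Sum = Σ Δu_i · f(u_i).
Sum = 15.4375.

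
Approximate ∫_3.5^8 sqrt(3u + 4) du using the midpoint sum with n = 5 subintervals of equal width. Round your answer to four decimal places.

Δu = (8 − 3.5)/5 = 0.9.
Midpoints: 3.95, 4.85, 5.75, 6.65, 7.55.
f(3.95) ≈ 3.9812, f(4.85) ≈ 4.3070, f(5.75) ≈ 4.6098, f(6.65) ≈ 4.8939, f(7.55) ≈ 5.1624.
Sum = Δu · [f(3.95) + f(4.85) + f(5.75) + f(6.65) + f(7.55)].
Sum ≈ 20.6588.

20.6588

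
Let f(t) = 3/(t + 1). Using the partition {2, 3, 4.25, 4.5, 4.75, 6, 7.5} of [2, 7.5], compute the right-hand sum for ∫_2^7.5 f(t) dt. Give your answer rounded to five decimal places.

Subinterval widths: 1, 1.25, 0.25, 0.25, 1.25, 1.5.
Right endpoints: 3, 4.25, 4.5, 4.75, 6, 7.5.
f(3) = 0.75, f(4.25) = 4/7, f(4.5) = 6/11, f(4.75) = 12/23, f(6) = 3/7, f(7.5) = 6/17.
Sum = Σ Δt_i · f(t_i).
Sum ≈ 2.79621.

2.79621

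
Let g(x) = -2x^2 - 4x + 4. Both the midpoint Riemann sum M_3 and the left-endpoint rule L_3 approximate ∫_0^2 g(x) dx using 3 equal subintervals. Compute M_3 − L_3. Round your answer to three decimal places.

M_3 ≈ -5.18519.
L_3 ≈ -0.29630.
M_3 − L_3 ≈ -4.889.

-4.889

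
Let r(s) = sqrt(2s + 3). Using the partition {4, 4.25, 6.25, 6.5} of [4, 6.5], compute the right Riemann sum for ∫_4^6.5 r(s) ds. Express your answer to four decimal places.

9.7218

Subinterval widths: 0.25, 2, 0.25.
Right endpoints: 4.25, 6.25, 6.5.
r(4.25) ≈ 3.3912, r(6.25) ≈ 3.9370, r(6.5) ≈ 4.0000.
Sum = Σ Δs_i · r(s_i).
Sum ≈ 9.7218.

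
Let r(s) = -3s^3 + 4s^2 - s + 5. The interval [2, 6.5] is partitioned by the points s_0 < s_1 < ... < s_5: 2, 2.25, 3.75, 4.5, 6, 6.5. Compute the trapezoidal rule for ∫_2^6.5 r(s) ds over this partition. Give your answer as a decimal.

Subinterval widths: 0.25, 1.5, 0.75, 1.5, 0.5.
r(2) = -5, r(2.25) = -11.171875, r(3.75) = -100.703125, r(4.5) = -191.875, r(6) = -505, r(6.5) = -656.375.
On each subinterval the trapezoid contributes (Δs_i/2)·[r(s_{i-1}) + r(s_i)].
Sum = -1008.64453125.

-1008.64453125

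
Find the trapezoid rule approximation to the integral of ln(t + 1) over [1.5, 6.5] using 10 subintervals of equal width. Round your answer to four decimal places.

7.8155

Δt = (6.5 − 1.5)/10 = 0.5.
f(1.5) ≈ 0.9163, f(2) ≈ 1.0986, f(2.5) ≈ 1.2528, f(3) ≈ 1.3863, f(3.5) ≈ 1.5041, f(4) ≈ 1.6094, f(4.5) ≈ 1.7047, f(5) ≈ 1.7918, f(5.5) ≈ 1.8718, f(6) ≈ 1.9459, f(6.5) ≈ 2.0149.
T_10 = (Δt/2)·[f(t_0) + 2f(t_1) + ... + 2f(t_{9}) + f(t_10)].
Sum ≈ 7.8155.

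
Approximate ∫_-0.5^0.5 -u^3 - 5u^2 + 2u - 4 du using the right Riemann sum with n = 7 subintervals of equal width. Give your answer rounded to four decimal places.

-4.3087

Δu = (0.5 − (-0.5))/7 = 1/7.
Right endpoints: -5/14, -3/14, -1/14, 1/14, 3/14, 5/14, 0.5.
f(-5/14) = -14561/2744, f(-3/14) = -12755/2744, f(-1/14) = -11437/2744, f(1/14) = -10655/2744, f(3/14) = -10457/2744, f(5/14) = -10891/2744, f(0.5) = -4.375.
Sum = Δu · [f(-5/14) + f(-3/14) + f(-1/14) + ...].
Sum ≈ -4.3087.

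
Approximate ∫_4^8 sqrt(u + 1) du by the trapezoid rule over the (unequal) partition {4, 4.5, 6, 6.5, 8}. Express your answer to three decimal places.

10.539

Subinterval widths: 0.5, 1.5, 0.5, 1.5.
f(4) ≈ 2.236, f(4.5) ≈ 2.345, f(6) ≈ 2.646, f(6.5) ≈ 2.739, f(8) ≈ 3.000.
On each subinterval the trapezoid contributes (Δu_i/2)·[f(u_{i-1}) + f(u_i)].
Sum ≈ 10.539.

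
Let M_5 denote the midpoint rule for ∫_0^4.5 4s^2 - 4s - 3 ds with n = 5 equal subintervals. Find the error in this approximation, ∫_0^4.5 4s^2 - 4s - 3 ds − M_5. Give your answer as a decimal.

Exact integral: ∫_0^4.5 f(s) ds = 67.5.
M_5 = 66.285.
Error = 67.5 − 66.285 = 1.215.

1.215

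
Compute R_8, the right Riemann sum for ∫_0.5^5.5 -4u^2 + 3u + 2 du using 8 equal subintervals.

-200.78125

Δu = (5.5 − 0.5)/8 = 0.625.
Right endpoints: 1.125, 1.75, 2.375, 3, 3.625, 4.25, 4.875, 5.5.
f(1.125) = 0.3125, f(1.75) = -5, f(2.375) = -13.4375, f(3) = -25, f(3.625) = -39.6875, f(4.25) = -57.5, f(4.875) = -78.4375, f(5.5) = -102.5.
Sum = Δu · [f(1.125) + f(1.75) + f(2.375) + ...].
Sum = -200.78125.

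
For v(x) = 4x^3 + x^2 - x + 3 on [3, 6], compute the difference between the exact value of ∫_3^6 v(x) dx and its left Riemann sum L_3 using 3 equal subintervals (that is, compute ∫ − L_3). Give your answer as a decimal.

Exact integral: ∫_3^6 v(x) dx = 1273.5.
L_3 = 911.
Error = 1273.5 − 911 = 362.5.

362.5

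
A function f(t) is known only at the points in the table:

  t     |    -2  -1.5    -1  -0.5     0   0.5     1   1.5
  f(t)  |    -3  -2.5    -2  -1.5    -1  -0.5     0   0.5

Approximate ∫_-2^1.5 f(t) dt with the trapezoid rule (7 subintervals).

Δt = 0.5.
T_7 = (0.5/2)·[(-3) + 2·(-2.5) + 2·(-2) + 2·(-1.5) + 2·(-1) + 2·(-0.5) + 2·0 + 0.5] = -4.375.

-4.375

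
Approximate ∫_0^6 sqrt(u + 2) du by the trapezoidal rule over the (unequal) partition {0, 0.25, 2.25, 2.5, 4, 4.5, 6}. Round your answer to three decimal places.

Subinterval widths: 0.25, 2, 0.25, 1.5, 0.5, 1.5.
f(0) ≈ 1.414, f(0.25) ≈ 1.500, f(2.25) ≈ 2.062, f(2.5) ≈ 2.121, f(4) ≈ 2.449, f(4.5) ≈ 2.550, f(6) ≈ 2.828.
On each subinterval the trapezoid contributes (Δu_i/2)·[f(u_{i-1}) + f(u_i)].
Sum ≈ 13.160.

13.160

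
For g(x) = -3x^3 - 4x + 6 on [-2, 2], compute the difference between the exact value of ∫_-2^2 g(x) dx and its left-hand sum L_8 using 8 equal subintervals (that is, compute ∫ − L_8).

Exact integral: ∫_-2^2 g(x) dx = 24.
L_8 = 40.
Error = 24 − 40 = -16.

-16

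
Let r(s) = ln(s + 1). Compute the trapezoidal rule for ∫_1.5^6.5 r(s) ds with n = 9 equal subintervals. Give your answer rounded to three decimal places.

7.814

Δs = (6.5 − 1.5)/9 = 5/9.
r(1.5) ≈ 0.916, r(37/18) ≈ 1.117, r(47/18) ≈ 1.284, r(19/6) ≈ 1.427, r(67/18) ≈ 1.552, r(77/18) ≈ 1.664, r(29/6) ≈ 1.764, r(97/18) ≈ 1.855, r(107/18) ≈ 1.938, r(6.5) ≈ 2.015.
T_9 = (Δs/2)·[r(s_0) + 2r(s_1) + ... + 2r(s_{8}) + r(s_9)].
Sum ≈ 7.814.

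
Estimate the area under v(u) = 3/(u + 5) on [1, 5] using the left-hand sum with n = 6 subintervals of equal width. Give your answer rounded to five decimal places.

Δu = (5 − 1)/6 = 2/3.
Left endpoints: 1, 5/3, 7/3, 3, 11/3, 13/3.
v(1) = 0.5, v(5/3) = 0.45, v(7/3) = 9/22, v(3) = 0.375, v(11/3) = 9/26, v(13/3) = 9/28.
Sum = Δu · [v(1) + v(5/3) + v(7/3) + ...].
Sum ≈ 1.60112.

1.60112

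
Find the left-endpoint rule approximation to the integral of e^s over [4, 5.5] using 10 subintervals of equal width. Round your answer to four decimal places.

Δs = (5.5 − 4)/10 = 0.15.
Left endpoints: 4, 4.15, 4.3, 4.45, 4.6, 4.75, 4.9, 5.05, 5.2, 5.35.
f(4) ≈ 54.5982, f(4.15) ≈ 63.4340, f(4.3) ≈ 73.6998, f(4.45) ≈ 85.6269, f(4.6) ≈ 99.4843, f(4.75) ≈ 115.5843, f(4.9) ≈ 134.2898, f(5.05) ≈ 156.0225, f(5.2) ≈ 181.2722, f(5.35) ≈ 210.6083.
Sum = Δs · [f(4) + f(4.15) + f(4.3) + ...].
Sum ≈ 176.1930.

176.1930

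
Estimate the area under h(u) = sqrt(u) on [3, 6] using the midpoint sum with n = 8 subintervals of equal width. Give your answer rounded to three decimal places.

6.334

Δu = (6 − 3)/8 = 0.375.
Midpoints: 3.1875, 3.5625, 3.9375, 4.3125, 4.6875, 5.0625, 5.4375, 5.8125.
h(3.1875) ≈ 1.785, h(3.5625) ≈ 1.887, h(3.9375) ≈ 1.984, h(4.3125) ≈ 2.077, h(4.6875) ≈ 2.165, h(5.0625) ≈ 2.250, h(5.4375) ≈ 2.332, h(5.8125) ≈ 2.411.
Sum = Δu · [h(3.1875) + h(3.5625) + h(3.9375) + ...].
Sum ≈ 6.334.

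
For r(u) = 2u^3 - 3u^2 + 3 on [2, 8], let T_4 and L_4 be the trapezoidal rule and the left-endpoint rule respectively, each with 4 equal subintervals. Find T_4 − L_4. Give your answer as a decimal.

621

T_4 = 1614.75.
L_4 = 993.75.
T_4 − L_4 = 621.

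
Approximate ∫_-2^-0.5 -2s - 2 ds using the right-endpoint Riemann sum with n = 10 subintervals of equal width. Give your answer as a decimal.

0.525

Δs = (-0.5 − (-2))/10 = 0.15.
Right endpoints: -1.85, -1.7, -1.55, -1.4, -1.25, -1.1, -0.95, -0.8, -0.65, -0.5.
f(-1.85) = 1.7, f(-1.7) = 1.4, f(-1.55) = 1.1, f(-1.4) = 0.8, f(-1.25) = 0.5, f(-1.1) = 0.2, f(-0.95) = -0.1, f(-0.8) = -0.4, f(-0.65) = -0.7, f(-0.5) = -1.
Sum = Δs · [f(-1.85) + f(-1.7) + f(-1.55) + ...].
Sum = 0.525.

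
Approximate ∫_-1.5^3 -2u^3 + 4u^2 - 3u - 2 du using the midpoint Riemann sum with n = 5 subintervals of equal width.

-16.441875

Δu = (3 − (-1.5))/5 = 0.9.
Midpoints: -1.05, -0.15, 0.75, 1.65, 2.55.
f(-1.05) = 7.87525, f(-0.15) = -1.45325, f(0.75) = -2.84375, f(1.65) = -5.04425, f(2.55) = -16.80275.
Sum = Δu · [f(-1.05) + f(-0.15) + f(0.75) + f(1.65) + f(2.55)].
Sum = -16.441875.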